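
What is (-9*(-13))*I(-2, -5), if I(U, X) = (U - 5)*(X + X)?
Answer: 8190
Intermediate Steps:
I(U, X) = 2*X*(-5 + U) (I(U, X) = (-5 + U)*(2*X) = 2*X*(-5 + U))
(-9*(-13))*I(-2, -5) = (-9*(-13))*(2*(-5)*(-5 - 2)) = 117*(2*(-5)*(-7)) = 117*70 = 8190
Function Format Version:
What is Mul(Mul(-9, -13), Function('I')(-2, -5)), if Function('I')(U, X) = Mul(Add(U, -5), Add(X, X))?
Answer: 8190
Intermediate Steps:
Function('I')(U, X) = Mul(2, X, Add(-5, U)) (Function('I')(U, X) = Mul(Add(-5, U), Mul(2, X)) = Mul(2, X, Add(-5, U)))
Mul(Mul(-9, -13), Function('I')(-2, -5)) = Mul(Mul(-9, -13), Mul(2, -5, Add(-5, -2))) = Mul(117, Mul(2, -5, -7)) = Mul(117, 70) = 8190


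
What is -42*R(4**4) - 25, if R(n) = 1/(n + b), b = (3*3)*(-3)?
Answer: -5767/229 ≈ -25.183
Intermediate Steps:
b = -27 (b = 9*(-3) = -27)
R(n) = 1/(-27 + n) (R(n) = 1/(n - 27) = 1/(-27 + n))
-42*R(4**4) - 25 = -42/(-27 + 4**4) - 25 = -42/(-27 + 256) - 25 = -42/229 - 25 = -5767/229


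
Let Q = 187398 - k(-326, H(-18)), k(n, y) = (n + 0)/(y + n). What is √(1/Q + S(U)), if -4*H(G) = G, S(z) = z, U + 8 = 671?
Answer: √9626328567888959438/120496262 ≈ 25.749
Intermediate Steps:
U = 663 (U = -8 + 671 = 663)
H(G) = -G/4
k(n, y) = n/(n + y)
Q = 120496262/643 (Q = 187398 - (-326)/(-326 - ¼*(-18)) = 187398 - (-326)/(-326 + 9/2) = 187398 - (-326)/(-643/2) = 187398 - (-326)*(-2)/643 = 187398 - 1*652/643 = 187398 - 652/643 = 120496262/643 ≈ 1.8740e+5)
√(1/Q + S(U)) = √(1/(120496262/643) + 663) = √(643/120496262 + 663) = √(79889022349/120496262) = √9626328567888959438/120496262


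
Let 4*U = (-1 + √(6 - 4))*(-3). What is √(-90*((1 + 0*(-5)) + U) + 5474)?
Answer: √(21266 + 270*√2)/2 ≈ 73.566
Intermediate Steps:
U = ¾ - 3*√2/4 (U = ((-1 + √(6 - 4))*(-3))/4 = ((-1 + √2)*(-3))/4 = (3 - 3*√2)/4 = ¾ - 3*√2/4 ≈ -0.31066)
√(-90*((1 + 0*(-5)) + U) + 5474) = √(-90*((1 + 0*(-5)) + (¾ - 3*√2/4)) + 5474) = √(-90*((1 + 0) + (¾ - 3*√2/4)) + 5474) = √(-90*(1 + (¾ - 3*√2/4)) + 5474) = √(-90*(7/4 - 3*√2/4) + 5474) = √((-315/2 + 135*√2/2) + 5474) = √(10633/2 + 135*√2/2)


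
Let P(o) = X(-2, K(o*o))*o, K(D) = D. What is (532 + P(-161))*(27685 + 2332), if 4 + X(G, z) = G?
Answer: 44965466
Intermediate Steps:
X(G, z) = -4 + G
P(o) = -6*o (P(o) = (-4 - 2)*o = -6*o)
(532 + P(-161))*(27685 + 2332) = (532 - 6*(-161))*(27685 + 2332) = (532 + 966)*30017 = 1498*30017 = 44965466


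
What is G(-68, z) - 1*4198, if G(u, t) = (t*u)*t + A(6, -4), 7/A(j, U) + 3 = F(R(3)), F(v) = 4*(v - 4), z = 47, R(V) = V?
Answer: -154411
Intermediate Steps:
F(v) = -16 + 4*v (F(v) = 4*(-4 + v) = -16 + 4*v)
A(j, U) = -1 (A(j, U) = 7/(-3 + (-16 + 4*3)) = 7/(-3 + (-16 + 12)) = 7/(-3 - 4) = 7/(-7) = 7*(-⅐) = -1)
G(u, t) = -1 + u*t² (G(u, t) = (t*u)*t - 1 = u*t² - 1 = -1 + u*t²)
G(-68, z) - 1*4198 = (-1 - 68*47²) - 1*4198 = (-1 - 68*2209) - 4198 = (-1 - 150212) - 4198 = -150213 - 4198 = -154411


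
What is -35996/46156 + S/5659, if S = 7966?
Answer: 40994333/65299201 ≈ 0.62779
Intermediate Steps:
-35996/46156 + S/5659 = -35996/46156 + 7966/5659 = -35996*1/46156 + 7966*(1/5659) = -8999/11539 + 7966/5659 = 40994333/65299201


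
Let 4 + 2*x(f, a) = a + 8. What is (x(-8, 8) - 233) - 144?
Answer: -371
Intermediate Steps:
x(f, a) = 2 + a/2 (x(f, a) = -2 + (a + 8)/2 = -2 + (8 + a)/2 = -2 + (4 + a/2) = 2 + a/2)
(x(-8, 8) - 233) - 144 = ((2 + (½)*8) - 233) - 144 = ((2 + 4) - 233) - 144 = (6 - 233) - 144 = -227 - 144 = -371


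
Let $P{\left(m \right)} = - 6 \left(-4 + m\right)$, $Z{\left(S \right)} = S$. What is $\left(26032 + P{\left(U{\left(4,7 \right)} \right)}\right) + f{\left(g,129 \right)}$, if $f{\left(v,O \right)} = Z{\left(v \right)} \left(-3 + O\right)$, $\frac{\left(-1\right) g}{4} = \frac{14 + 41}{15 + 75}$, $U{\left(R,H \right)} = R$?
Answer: $25724$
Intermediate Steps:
$P{\left(m \right)} = 24 - 6 m$
$g = - \frac{22}{9}$ ($g = - 4 \frac{14 + 41}{15 + 75} = - 4 \cdot \frac{55}{90} = - 4 \cdot 55 \cdot \frac{1}{90} = \left(-4\right) \frac{11}{18} = - \frac{22}{9} \approx -2.4444$)
$f{\left(v,O \right)} = v \left(-3 + O\right)$
$\left(26032 + P{\left(U{\left(4,7 \right)} \right)}\right) + f{\left(g,129 \right)} = \left(26032 + \left(24 - 24\right)\right) - \frac{22 \left(-3 + 129\right)}{9} = \left(26032 + \left(24 - 24\right)\right) - 308 = \left(26032 + 0\right) - 308 = 26032 - 308 = 25724$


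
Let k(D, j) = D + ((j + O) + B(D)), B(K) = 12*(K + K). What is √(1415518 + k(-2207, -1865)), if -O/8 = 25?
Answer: √1358278 ≈ 1165.5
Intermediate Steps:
B(K) = 24*K (B(K) = 12*(2*K) = 24*K)
O = -200 (O = -8*25 = -200)
k(D, j) = -200 + j + 25*D (k(D, j) = D + ((j - 200) + 24*D) = D + ((-200 + j) + 24*D) = D + (-200 + j + 24*D) = -200 + j + 25*D)
√(1415518 + k(-2207, -1865)) = √(1415518 + (-200 - 1865 + 25*(-2207))) = √(1415518 + (-200 - 1865 - 55175)) = √(1415518 - 57240) = √1358278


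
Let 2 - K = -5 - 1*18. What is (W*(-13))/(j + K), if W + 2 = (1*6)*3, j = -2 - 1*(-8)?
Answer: -208/31 ≈ -6.7097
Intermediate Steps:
j = 6 (j = -2 + 8 = 6)
K = 25 (K = 2 - (-5 - 1*18) = 2 - (-5 - 18) = 2 - 1*(-23) = 2 + 23 = 25)
W = 16 (W = -2 + (1*6)*3 = -2 + 6*3 = -2 + 18 = 16)
(W*(-13))/(j + K) = (16*(-13))/(6 + 25) = -208/31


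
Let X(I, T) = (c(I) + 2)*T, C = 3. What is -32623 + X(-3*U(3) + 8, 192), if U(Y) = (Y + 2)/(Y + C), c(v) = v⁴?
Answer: 143453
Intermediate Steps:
U(Y) = (2 + Y)/(3 + Y) (U(Y) = (Y + 2)/(Y + 3) = (2 + Y)/(3 + Y))
X(I, T) = T*(2 + I⁴) (X(I, T) = (I⁴ + 2)*T = (2 + I⁴)*T = T*(2 + I⁴))
-32623 + X(-3*U(3) + 8, 192) = -32623 + 192*(2 + (-3*(2 + 3)/(3 + 3) + 8)⁴) = -32623 + 192*(2 + (-3*5/6 + 8)⁴) = -32623 + 192*(2 + (-5/2 + 8)⁴) = -32623 + 192*(2 + (11/2)⁴) = -32623 + 192*(2 + 14641/16) = -32623 + 192*(14673/16) = -32623 + 176076 = 143453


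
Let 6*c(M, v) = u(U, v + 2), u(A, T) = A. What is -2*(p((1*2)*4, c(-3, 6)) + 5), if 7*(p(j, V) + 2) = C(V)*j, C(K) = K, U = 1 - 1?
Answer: -6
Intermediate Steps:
U = 0
c(M, v) = 0 (c(M, v) = (⅙)*0 = 0)
p(j, V) = -2 + V*j/7 (p(j, V) = -2 + (V*j)/7 = -2 + V*j/7)
-2*(p((1*2)*4, c(-3, 6)) + 5) = -2*((-2 + (⅐)*0*((1*2)*4)) + 5) = -2*((-2 + (⅐)*0*(2*4)) + 5) = -2*((-2 + (⅐)*0*8) + 5) = -2*((-2 + 0) + 5) = -2*(-2 + 5) = -2*3 = -6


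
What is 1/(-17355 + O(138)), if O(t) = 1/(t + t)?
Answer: -276/4789979 ≈ -5.7620e-5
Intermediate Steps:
O(t) = 1/(2*t)
1/(-17355 + O(138)) = 1/(-17355 + (½)/138) = 1/(-17355 + (½)*(1/138)) = 1/(-17355 + 1/276) = 1/(-4789979/276) = -276/4789979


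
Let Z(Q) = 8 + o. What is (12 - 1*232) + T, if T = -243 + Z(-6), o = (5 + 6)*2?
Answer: -433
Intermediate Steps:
o = 22 (o = 11*2 = 22)
Z(Q) = 30 (Z(Q) = 8 + 22 = 30)
T = -213 (T = -243 + 30 = -213)
(12 - 1*232) + T = (12 - 1*232) - 213 = (12 - 232) - 213 = -220 - 213 = -433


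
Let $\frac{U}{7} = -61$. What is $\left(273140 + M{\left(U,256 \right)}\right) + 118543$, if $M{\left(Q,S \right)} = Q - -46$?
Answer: $391302$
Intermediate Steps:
$U = -427$ ($U = 7 \left(-61\right) = -427$)
$M{\left(Q,S \right)} = 46 + Q$ ($M{\left(Q,S \right)} = Q + 46 = 46 + Q$)
$\left(273140 + M{\left(U,256 \right)}\right) + 118543 = \left(273140 + \left(46 - 427\right)\right) + 118543 = \left(273140 - 381\right) + 118543 = 272759 + 118543 = 391302$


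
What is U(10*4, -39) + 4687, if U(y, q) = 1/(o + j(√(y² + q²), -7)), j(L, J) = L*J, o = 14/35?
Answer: 17919436817/3823221 - 175*√3121/3823221 ≈ 4687.0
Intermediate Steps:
o = ⅖ (o = 14*(1/35) = ⅖ ≈ 0.40000)
j(L, J) = J*L
U(y, q) = 1/(⅖ - 7*√(q² + y²)) (U(y, q) = 1/(⅖ - 7*√(y² + q²)) = 1/(⅖ - 7*√(q² + y²)))
U(10*4, -39) + 4687 = -5/(-2 + 35*√((-39)² + (10*4)²)) + 4687 = -5/(-2 + 35*√(1521 + 40²)) + 4687 = -5/(-2 + 35*√(1521 + 1600)) + 4687 = -5/(-2 + 35*√3121) + 4687 = 4687 - 5/(-2 + 35*√3121)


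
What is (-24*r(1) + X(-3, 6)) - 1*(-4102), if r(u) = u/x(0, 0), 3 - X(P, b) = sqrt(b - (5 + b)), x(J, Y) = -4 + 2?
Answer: 4117 - I*sqrt(5) ≈ 4117.0 - 2.2361*I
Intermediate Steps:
x(J, Y) = -2
X(P, b) = 3 - I*sqrt(5) (X(P, b) = 3 - sqrt(b - (5 + b)) = 3 - sqrt(b + (-5 - b)) = 3 - sqrt(-5) = 3 - I*sqrt(5))
r(u) = -u/2 (r(u) = u/(-2) = u*(-1/2) = -u/2)
(-24*r(1) + X(-3, 6)) - 1*(-4102) = (-(-12) + (3 - I*sqrt(5))) - 1*(-4102) = (-24*(-1/2) + (3 - I*sqrt(5))) + 4102 = (12 + (3 - I*sqrt(5))) + 4102 = (15 - I*sqrt(5)) + 4102 = 4117 - I*sqrt(5)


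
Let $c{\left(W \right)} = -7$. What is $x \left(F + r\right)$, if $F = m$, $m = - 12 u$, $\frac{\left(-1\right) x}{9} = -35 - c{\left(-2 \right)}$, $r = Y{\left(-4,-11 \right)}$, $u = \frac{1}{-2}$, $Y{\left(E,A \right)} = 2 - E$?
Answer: $3024$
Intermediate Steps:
$u = - \frac{1}{2} \approx -0.5$
$r = 6$ ($r = 2 - -4 = 2 + 4 = 6$)
$x = 252$ ($x = - 9 \left(-35 - -7\right) = - 9 \left(-35 + 7\right) = \left(-9\right) \left(-28\right) = 252$)
$m = 6$ ($m = \left(-12\right) \left(- \frac{1}{2}\right) = 6$)
$F = 6$
$x \left(F + r\right) = 252 \left(6 + 6\right) = 252 \cdot 12 = 3024$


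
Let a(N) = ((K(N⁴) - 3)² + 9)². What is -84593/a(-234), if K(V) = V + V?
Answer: -84593/1292926093462069386302857608404959032900 ≈ -6.5428e-35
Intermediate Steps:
K(V) = 2*V
a(N) = (9 + (-3 + 2*N⁴)²)² (a(N) = ((2*N⁴ - 3)² + 9)² = ((-3 + 2*N⁴)² + 9)² = (9 + (-3 + 2*N⁴)²)²)
-84593/a(-234) = -84593/(9 + (-3 + 2*(-234)⁴)²)² = -84593/(9 + (-3 + 2*2998219536)²)² = -84593/(9 + (-3 + 5996439072)²)² = -84593/(9 + 5996439069²)² = -84593/(9 + 35957281508229586761)² = -84593/(35957281508229586770²) = -84593/1292926093462069386302857608404959032900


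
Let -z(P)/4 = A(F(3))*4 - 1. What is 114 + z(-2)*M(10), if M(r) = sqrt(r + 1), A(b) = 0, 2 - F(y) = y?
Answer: 114 + 4*sqrt(11) ≈ 127.27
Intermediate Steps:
F(y) = 2 - y
M(r) = sqrt(1 + r)
z(P) = 4 (z(P) = -4*(0*4 - 1) = -4*(0 - 1) = -4*(-1) = 4)
114 + z(-2)*M(10) = 114 + 4*sqrt(1 + 10) = 114 + 4*sqrt(11)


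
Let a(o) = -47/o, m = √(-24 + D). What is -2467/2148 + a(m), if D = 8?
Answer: -2467/2148 + 47*I/4 ≈ -1.1485 + 11.75*I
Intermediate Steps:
m = 4*I (m = √(-24 + 8) = √(-16) = 4*I ≈ 4.0*I)
-2467/2148 + a(m) = -2467/2148 - 47*(-I/4) = -2467*1/2148 - (-47)*I/4 = -2467/2148 + 47*I/4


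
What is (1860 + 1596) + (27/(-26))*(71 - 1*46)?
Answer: 89181/26 ≈ 3430.0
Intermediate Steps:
(1860 + 1596) + (27/(-26))*(71 - 1*46) = 3456 + (27*(-1/26))*(71 - 46) = 3456 - 27/26*25 = 3456 - 675/26 = 89181/26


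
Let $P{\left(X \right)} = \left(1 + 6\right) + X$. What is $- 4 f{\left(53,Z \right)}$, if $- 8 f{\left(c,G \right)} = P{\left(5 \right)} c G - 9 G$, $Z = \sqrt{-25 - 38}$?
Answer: $\frac{1881 i \sqrt{7}}{2} \approx 2488.3 i$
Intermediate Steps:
$P{\left(X \right)} = 7 + X$
$Z = 3 i \sqrt{7}$ ($Z = \sqrt{-63} = 3 i \sqrt{7} \approx 7.9373 i$)
$f{\left(c,G \right)} = \frac{9 G}{8} - \frac{3 G c}{2}$ ($f{\left(c,G \right)} = - \frac{\left(7 + 5\right) c G - 9 G}{8} = - \frac{12 c G - 9 G}{8} = - \frac{12 G c - 9 G}{8} = - \frac{- 9 G + 12 G c}{8} = \frac{9 G}{8} - \frac{3 G c}{2}$)
$- 4 f{\left(53,Z \right)} = - 4 \frac{3 \cdot 3 i \sqrt{7} \left(3 - 212\right)}{8} = - 4 \cdot \frac{3}{8} \cdot 3 i \sqrt{7} \left(-209\right) = - 4 \left(- \frac{1881 i \sqrt{7}}{8}\right) = \frac{1881 i \sqrt{7}}{2}$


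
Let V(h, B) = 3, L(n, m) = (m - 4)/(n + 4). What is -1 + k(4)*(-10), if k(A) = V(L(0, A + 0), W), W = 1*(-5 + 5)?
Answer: -31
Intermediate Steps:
L(n, m) = (-4 + m)/(4 + n)
W = 0 (W = 1*0 = 0)
k(A) = 3
-1 + k(4)*(-10) = -1 + 3*(-10) = -1 - 30 = -31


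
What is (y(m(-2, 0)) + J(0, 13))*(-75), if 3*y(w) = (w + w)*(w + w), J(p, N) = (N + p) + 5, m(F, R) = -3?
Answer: -2250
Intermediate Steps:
J(p, N) = 5 + N + p
y(w) = 4*w²/3 (y(w) = ((w + w)*(w + w))/3 = ((2*w)*(2*w))/3 = (4*w²)/3 = 4*w²/3)
(y(m(-2, 0)) + J(0, 13))*(-75) = ((4/3)*(-3)² + (5 + 13 + 0))*(-75) = ((4/3)*9 + 18)*(-75) = (12 + 18)*(-75) = 30*(-75) = -2250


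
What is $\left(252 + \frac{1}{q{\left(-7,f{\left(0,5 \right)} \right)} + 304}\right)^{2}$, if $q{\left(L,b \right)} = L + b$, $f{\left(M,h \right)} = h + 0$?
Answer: $\frac{5791971025}{91204} \approx 63506.0$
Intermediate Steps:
$f{\left(M,h \right)} = h$
$\left(252 + \frac{1}{q{\left(-7,f{\left(0,5 \right)} \right)} + 304}\right)^{2} = \left(252 + \frac{1}{\left(-7 + 5\right) + 304}\right)^{2} = \left(252 + \frac{1}{-2 + 304}\right)^{2} = \left(252 + \frac{1}{302}\right)^{2} = \left(\frac{76105}{302}\right)^{2} = \frac{5791971025}{91204}$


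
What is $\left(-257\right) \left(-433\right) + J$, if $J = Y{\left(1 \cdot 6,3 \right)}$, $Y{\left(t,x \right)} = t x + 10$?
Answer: $111309$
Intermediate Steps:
$Y{\left(t,x \right)} = 10 + t x$
$J = 28$ ($J = 10 + 1 \cdot 6 \cdot 3 = 10 + 6 \cdot 3 = 10 + 18 = 28$)
$\left(-257\right) \left(-433\right) + J = \left(-257\right) \left(-433\right) + 28 = 111281 + 28 = 111309$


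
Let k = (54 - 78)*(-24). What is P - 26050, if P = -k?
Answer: -26626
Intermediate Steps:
k = 576 (k = -24*(-24) = 576)
P = -576 (P = -1*576 = -576)
P - 26050 = -576 - 26050 = -26626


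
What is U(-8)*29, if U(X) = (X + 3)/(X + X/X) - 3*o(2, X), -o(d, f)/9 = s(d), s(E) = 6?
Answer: 33031/7 ≈ 4718.7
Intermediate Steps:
o(d, f) = -54 (o(d, f) = -9*6 = -54)
U(X) = 162 + (3 + X)/(1 + X) (U(X) = (X + 3)/(X + X/X) - 3*(-54) = (3 + X)/(X + 1) + 162 = (3 + X)/(1 + X) + 162 = 162 + (3 + X)/(1 + X))
U(-8)*29 = ((165 + 163*(-8))/(1 - 8))*29 = ((165 - 1304)/(-7))*29 = -⅐*(-1139)*29 = (1139/7)*29 = 33031/7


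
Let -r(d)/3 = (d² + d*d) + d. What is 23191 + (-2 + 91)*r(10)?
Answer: -32879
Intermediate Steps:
r(d) = -6*d² - 3*d (r(d) = -3*((d² + d*d) + d) = -3*((d² + d²) + d) = -3*(2*d² + d) = -3*(d + 2*d²) = -6*d² - 3*d)
23191 + (-2 + 91)*r(10) = 23191 + (-2 + 91)*(-3*10*(1 + 2*10)) = 23191 + 89*(-3*10*(1 + 20)) = 23191 + 89*(-3*10*21) = 23191 + 89*(-630) = 23191 - 56070 = -32879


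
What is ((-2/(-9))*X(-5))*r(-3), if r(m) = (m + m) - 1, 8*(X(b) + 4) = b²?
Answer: 49/36 ≈ 1.3611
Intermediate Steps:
X(b) = -4 + b²/8
r(m) = -1 + 2*m (r(m) = 2*m - 1 = -1 + 2*m)
((-2/(-9))*X(-5))*r(-3) = ((-2/(-9))*(-4 + (⅛)*(-5)²))*(-1 + 2*(-3)) = ((-2*(-⅑))*(-4 + (⅛)*25))*(-1 - 6) = (2*(-4 + 25/8)/9)*(-7) = ((2/9)*(-7/8))*(-7) = -7/36*(-7) = 49/36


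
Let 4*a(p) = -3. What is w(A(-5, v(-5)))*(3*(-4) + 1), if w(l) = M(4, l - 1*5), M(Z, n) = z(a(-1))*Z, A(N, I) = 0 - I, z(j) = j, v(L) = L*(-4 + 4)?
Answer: 33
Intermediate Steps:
a(p) = -¾ (a(p) = (¼)*(-3) = -¾)
v(L) = 0 (v(L) = L*0 = 0)
A(N, I) = -I
M(Z, n) = -3*Z/4
w(l) = -3 (w(l) = -¾*4 = -3)
w(A(-5, v(-5)))*(3*(-4) + 1) = -3*(3*(-4) + 1) = -3*(-12 + 1) = -3*(-11) = 33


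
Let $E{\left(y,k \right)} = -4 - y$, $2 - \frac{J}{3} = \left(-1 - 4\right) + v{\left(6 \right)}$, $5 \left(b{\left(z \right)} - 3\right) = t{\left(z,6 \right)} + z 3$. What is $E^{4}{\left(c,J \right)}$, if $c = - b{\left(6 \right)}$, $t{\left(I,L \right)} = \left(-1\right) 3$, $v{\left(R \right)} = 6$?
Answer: $16$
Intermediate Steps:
$t{\left(I,L \right)} = -3$
$b{\left(z \right)} = \frac{12}{5} + \frac{3 z}{5}$ ($b{\left(z \right)} = 3 + \frac{-3 + z 3}{5} = 3 + \frac{-3 + 3 z}{5} = 3 + \left(- \frac{3}{5} + \frac{3 z}{5}\right) = \frac{12}{5} + \frac{3 z}{5}$)
$J = 3$ ($J = 6 - 3 \left(\left(-1 - 4\right) + 6\right) = 6 - 3 \left(-5 + 6\right) = 6 - 3 = 3$)
$c = -6$ ($c = - (\frac{12}{5} + \frac{3}{5} \cdot 6) = - (\frac{12}{5} + \frac{18}{5}) = \left(-1\right) 6 = -6$)
$E^{4}{\left(c,J \right)} = \left(-4 - -6\right)^{4} = \left(-4 + 6\right)^{4} = 2^{4} = 16$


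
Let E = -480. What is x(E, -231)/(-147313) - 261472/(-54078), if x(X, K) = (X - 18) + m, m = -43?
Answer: 19273740467/3983196207 ≈ 4.8388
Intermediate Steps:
x(X, K) = -61 + X (x(X, K) = (X - 18) - 43 = (-18 + X) - 43 = -61 + X)
x(E, -231)/(-147313) - 261472/(-54078) = (-61 - 480)/(-147313) - 261472/(-54078) = -541*(-1/147313) - 261472*(-1/54078) = 541/147313 + 130736/27039 = 19273740467/3983196207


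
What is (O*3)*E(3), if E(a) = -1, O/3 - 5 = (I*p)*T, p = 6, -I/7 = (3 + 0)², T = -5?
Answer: -17055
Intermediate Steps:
I = -63 (I = -7*(3 + 0)² = -7*3² = -7*9 = -63)
O = 5685 (O = 15 + 3*(-63*6*(-5)) = 15 + 3*(-378*(-5)) = 15 + 3*1890 = 15 + 5670 = 5685)
(O*3)*E(3) = (5685*3)*(-1) = 17055*(-1) = -17055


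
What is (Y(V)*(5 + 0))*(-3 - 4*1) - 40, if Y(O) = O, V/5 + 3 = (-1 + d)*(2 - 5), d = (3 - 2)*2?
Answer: 1010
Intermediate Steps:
d = 2 (d = 1*2 = 2)
V = -30 (V = -15 + 5*((-1 + 2)*(2 - 5)) = -15 + 5*(1*(-3)) = -15 + 5*(-3) = -15 - 15 = -30)
(Y(V)*(5 + 0))*(-3 - 4*1) - 40 = (-30*(5 + 0))*(-3 - 4*1) - 40 = (-30*5)*(-3 - 4) - 40 = -150*(-7) - 40 = 1050 - 40 = 1010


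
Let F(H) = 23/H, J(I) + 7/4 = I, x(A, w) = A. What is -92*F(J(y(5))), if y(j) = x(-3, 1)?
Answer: 8464/19 ≈ 445.47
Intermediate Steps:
y(j) = -3
J(I) = -7/4 + I
-92*F(J(y(5))) = -2116/(-7/4 - 3) = -2116/(-19/4) = -2116*(-4)/19 = -92*(-92/19) = 8464/19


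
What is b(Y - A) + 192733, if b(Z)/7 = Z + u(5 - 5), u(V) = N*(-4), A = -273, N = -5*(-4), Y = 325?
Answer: 196359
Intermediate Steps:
N = 20
u(V) = -80 (u(V) = 20*(-4) = -80)
b(Z) = -560 + 7*Z (b(Z) = 7*(Z - 80) = 7*(-80 + Z) = -560 + 7*Z)
b(Y - A) + 192733 = (-560 + 7*(325 - 1*(-273))) + 192733 = (-560 + 7*(325 + 273)) + 192733 = (-560 + 7*598) + 192733 = (-560 + 4186) + 192733 = 3626 + 192733 = 196359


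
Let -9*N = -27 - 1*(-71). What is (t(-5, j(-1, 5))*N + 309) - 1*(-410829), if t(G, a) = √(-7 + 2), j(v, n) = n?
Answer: 411138 - 44*I*√5/9 ≈ 4.1114e+5 - 10.932*I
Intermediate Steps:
t(G, a) = I*√5 (t(G, a) = √(-5) = I*√5)
N = -44/9 (N = -(-27 - 1*(-71))/9 = -(-27 + 71)/9 = -⅑*44 = -44/9 ≈ -4.8889)
(t(-5, j(-1, 5))*N + 309) - 1*(-410829) = ((I*√5)*(-44/9) + 309) - 1*(-410829) = (-44*I*√5/9 + 309) + 410829 = (309 - 44*I*√5/9) + 410829 = 411138 - 44*I*√5/9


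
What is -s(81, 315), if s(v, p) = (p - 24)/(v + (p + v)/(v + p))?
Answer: -291/82 ≈ -3.5488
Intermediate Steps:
s(v, p) = (-24 + p)/(1 + v) (s(v, p) = (-24 + p)/(v + (p + v)/(p + v)) = (-24 + p)/(v + 1) = (-24 + p)/(1 + v))
-s(81, 315) = -(-24 + 315)/(1 + 81) = -291/82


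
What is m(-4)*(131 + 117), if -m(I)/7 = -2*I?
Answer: -13888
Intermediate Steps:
m(I) = 14*I (m(I) = -(-14)*I = 14*I)
m(-4)*(131 + 117) = (14*(-4))*(131 + 117) = -56*248 = -13888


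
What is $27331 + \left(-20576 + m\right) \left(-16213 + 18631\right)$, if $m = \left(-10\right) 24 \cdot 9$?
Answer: $-54948317$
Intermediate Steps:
$m = -2160$ ($m = \left(-240\right) 9 = -2160$)
$27331 + \left(-20576 + m\right) \left(-16213 + 18631\right) = 27331 + \left(-20576 - 2160\right) \left(-16213 + 18631\right) = 27331 - 54975648 = -54948317$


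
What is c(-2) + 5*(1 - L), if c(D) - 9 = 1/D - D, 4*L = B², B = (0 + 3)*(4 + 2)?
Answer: -779/2 ≈ -389.50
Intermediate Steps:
B = 18 (B = 3*6 = 18)
L = 81 (L = (¼)*18² = (¼)*324 = 81)
c(D) = 9 + 1/D - D (c(D) = 9 + (1/D - D) = 9 + 1/D - D)
c(-2) + 5*(1 - L) = (9 + 1/(-2) - 1*(-2)) + 5*(1 - 1*81) = (9 - ½ + 2) + 5*(1 - 81) = 21/2 + 5*(-80) = 21/2 - 400 = -779/2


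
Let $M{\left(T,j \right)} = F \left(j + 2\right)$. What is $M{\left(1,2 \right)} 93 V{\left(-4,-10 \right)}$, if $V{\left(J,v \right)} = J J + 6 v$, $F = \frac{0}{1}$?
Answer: $0$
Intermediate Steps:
$F = 0$ ($F = 0 \cdot 1 = 0$)
$M{\left(T,j \right)} = 0$ ($M{\left(T,j \right)} = 0 \left(j + 2\right) = 0 \left(2 + j\right) = 0$)
$V{\left(J,v \right)} = J^{2} + 6 v$
$M{\left(1,2 \right)} 93 V{\left(-4,-10 \right)} = 0 \cdot 93 \left(\left(-4\right)^{2} + 6 \left(-10\right)\right) = 0 \left(16 - 60\right) = 0 \left(-44\right) = 0$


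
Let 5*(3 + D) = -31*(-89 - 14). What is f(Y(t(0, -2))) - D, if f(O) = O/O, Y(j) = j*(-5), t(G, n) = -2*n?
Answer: -3173/5 ≈ -634.60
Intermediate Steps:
Y(j) = -5*j
f(O) = 1
D = 3178/5 (D = -3 + (-31*(-89 - 14))/5 = -3 + (-31*(-103))/5 = -3 + (⅕)*3193 = -3 + 3193/5 = 3178/5 ≈ 635.60)
f(Y(t(0, -2))) - D = 1 - 1*3178/5 = 1 - 3178/5 = -3173/5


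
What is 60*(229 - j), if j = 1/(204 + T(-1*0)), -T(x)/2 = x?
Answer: 233575/17 ≈ 13740.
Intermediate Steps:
T(x) = -2*x
j = 1/204 (j = 1/(204 - (-2)*0) = 1/(204 - 2*0) = 1/(204 + 0) = 1/204 ≈ 0.0049020)
60*(229 - j) = 60*(229 - 1*1/204) = 60*(229 - 1/204) = 60*(46715/204) = 233575/17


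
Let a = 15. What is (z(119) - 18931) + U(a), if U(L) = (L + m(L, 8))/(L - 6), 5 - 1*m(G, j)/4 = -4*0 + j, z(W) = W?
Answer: -56435/3 ≈ -18812.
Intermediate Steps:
m(G, j) = 20 - 4*j (m(G, j) = 20 - 4*(-4*0 + j) = 20 - 4*(0 + j) = 20 - 4*j)
U(L) = (-12 + L)/(-6 + L) (U(L) = (L + (20 - 4*8))/(L - 6) = (L + (20 - 32))/(-6 + L) = (L - 12)/(-6 + L) = (-12 + L)/(-6 + L))
(z(119) - 18931) + U(a) = (119 - 18931) + (-12 + 15)/(-6 + 15) = -18812 + 3/9 = -18812 + (⅑)*3 = -18812 + ⅓ = -56435/3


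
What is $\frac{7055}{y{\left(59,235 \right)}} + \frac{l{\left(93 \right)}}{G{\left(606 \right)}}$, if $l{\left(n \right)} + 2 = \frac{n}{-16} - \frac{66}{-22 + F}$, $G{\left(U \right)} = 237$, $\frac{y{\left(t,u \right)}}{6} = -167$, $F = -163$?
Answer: $- \frac{828556123}{117153840} \approx -7.0724$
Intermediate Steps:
$y{\left(t,u \right)} = -1002$ ($y{\left(t,u \right)} = 6 \left(-167\right) = -1002$)
$l{\left(n \right)} = - \frac{304}{185} - \frac{n}{16}$ ($l{\left(n \right)} = -2 + \left(\frac{n}{-16} - \frac{66}{-22 - 163}\right) = -2 + \left(n \left(- \frac{1}{16}\right) - \frac{66}{-185}\right) = -2 - \left(- \frac{66}{185} + \frac{n}{16}\right) = - \frac{304}{185} - \frac{n}{16}$)
$\frac{7055}{y{\left(59,235 \right)}} + \frac{l{\left(93 \right)}}{G{\left(606 \right)}} = \frac{7055}{-1002} + \frac{- \frac{304}{185} - \frac{93}{16}}{237} = 7055 \left(- \frac{1}{1002}\right) + \left(- \frac{304}{185} - \frac{93}{16}\right) \frac{1}{237} = - \frac{7055}{1002} - \frac{22069}{701520} = - \frac{828556123}{117153840}$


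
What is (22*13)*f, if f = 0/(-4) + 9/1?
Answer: 2574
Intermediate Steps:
f = 9 (f = 0*(-¼) + 9*1 = 0 + 9 = 9)
(22*13)*f = (22*13)*9 = 286*9 = 2574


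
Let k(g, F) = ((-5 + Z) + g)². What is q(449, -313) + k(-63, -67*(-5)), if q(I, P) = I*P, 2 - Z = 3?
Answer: -135776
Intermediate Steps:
Z = -1 (Z = 2 - 1*3 = 2 - 3 = -1)
k(g, F) = (-6 + g)² (k(g, F) = ((-5 - 1) + g)² = (-6 + g)²)
q(449, -313) + k(-63, -67*(-5)) = 449*(-313) + (-6 - 63)² = -140537 + (-69)² = -140537 + 4761 = -135776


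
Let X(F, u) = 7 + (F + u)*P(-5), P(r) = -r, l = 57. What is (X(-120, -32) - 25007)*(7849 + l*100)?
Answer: -349022240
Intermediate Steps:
X(F, u) = 7 + 5*F + 5*u (X(F, u) = 7 + (F + u)*(-1*(-5)) = 7 + (F + u)*5 = 7 + (5*F + 5*u) = 7 + 5*F + 5*u)
(X(-120, -32) - 25007)*(7849 + l*100) = ((7 + 5*(-120) + 5*(-32)) - 25007)*(7849 + 57*100) = ((7 - 600 - 160) - 25007)*(7849 + 5700) = (-753 - 25007)*13549 = -25760*13549 = -349022240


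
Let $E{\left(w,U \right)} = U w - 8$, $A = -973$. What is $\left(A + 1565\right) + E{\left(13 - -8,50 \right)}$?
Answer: $1634$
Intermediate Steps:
$E{\left(w,U \right)} = -8 + U w$
$\left(A + 1565\right) + E{\left(13 - -8,50 \right)} = \left(-973 + 1565\right) - \left(8 - 50 \left(13 - -8\right)\right) = 592 - \left(8 - 50 \left(13 + 8\right)\right) = 592 + \left(-8 + 50 \cdot 21\right) = 592 + \left(-8 + 1050\right) = 592 + 1042 = 1634$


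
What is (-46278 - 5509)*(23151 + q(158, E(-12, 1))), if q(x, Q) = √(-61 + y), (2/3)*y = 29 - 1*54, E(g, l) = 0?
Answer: -1198920837 - 51787*I*√394/2 ≈ -1.1989e+9 - 5.1397e+5*I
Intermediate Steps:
y = -75/2 (y = 3*(29 - 1*54)/2 = 3*(29 - 54)/2 = (3/2)*(-25) = -75/2 ≈ -37.500)
q(x, Q) = I*√394/2 (q(x, Q) = √(-61 - 75/2) = √(-197/2) = I*√394/2)
(-46278 - 5509)*(23151 + q(158, E(-12, 1))) = (-46278 - 5509)*(23151 + I*√394/2) = -51787*(23151 + I*√394/2) = -1198920837 - 51787*I*√394/2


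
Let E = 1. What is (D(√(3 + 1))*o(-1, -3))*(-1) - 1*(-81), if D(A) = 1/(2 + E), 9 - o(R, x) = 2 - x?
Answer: 239/3 ≈ 79.667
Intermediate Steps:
o(R, x) = 7 + x (o(R, x) = 9 - (2 - x) = 9 + (-2 + x) = 7 + x)
D(A) = ⅓ (D(A) = 1/(2 + 1) = 1/3 = ⅓)
(D(√(3 + 1))*o(-1, -3))*(-1) - 1*(-81) = ((7 - 3)/3)*(-1) - 1*(-81) = ((⅓)*4)*(-1) + 81 = (4/3)*(-1) + 81 = -4/3 + 81 = 239/3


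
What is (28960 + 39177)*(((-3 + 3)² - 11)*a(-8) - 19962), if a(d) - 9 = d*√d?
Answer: -1366896357 + 11992112*I*√2 ≈ -1.3669e+9 + 1.6959e+7*I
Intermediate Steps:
a(d) = 9 + d^(3/2) (a(d) = 9 + d*√d = 9 + d^(3/2))
(28960 + 39177)*(((-3 + 3)² - 11)*a(-8) - 19962) = (28960 + 39177)*(((-3 + 3)² - 11)*(9 + (-8)^(3/2)) - 19962) = 68137*((0² - 11)*(9 - 16*I*√2) - 19962) = 68137*((0 - 11)*(9 - 16*I*√2) - 19962) = 68137*(-11*(9 - 16*I*√2) - 19962) = 68137*((-99 + 176*I*√2) - 19962) = 68137*(-20061 + 176*I*√2) = -1366896357 + 11992112*I*√2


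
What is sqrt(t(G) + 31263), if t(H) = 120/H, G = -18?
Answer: sqrt(281307)/3 ≈ 176.79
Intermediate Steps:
sqrt(t(G) + 31263) = sqrt(120/(-18) + 31263) = sqrt(120*(-1/18) + 31263) = sqrt(-20/3 + 31263) = sqrt(93769/3) = sqrt(281307)/3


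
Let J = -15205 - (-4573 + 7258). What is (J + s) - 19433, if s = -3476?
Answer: -40799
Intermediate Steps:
J = -17890 (J = -15205 - 1*2685 = -15205 - 2685 = -17890)
(J + s) - 19433 = (-17890 - 3476) - 19433 = -21366 - 19433 = -40799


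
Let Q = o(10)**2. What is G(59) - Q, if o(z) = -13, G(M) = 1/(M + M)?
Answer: -19941/118 ≈ -168.99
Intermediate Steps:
G(M) = 1/(2*M)
Q = 169 (Q = (-13)**2 = 169)
G(59) - Q = (1/2)/59 - 1*169 = (1/2)*(1/59) - 169 = 1/118 - 169 = -19941/118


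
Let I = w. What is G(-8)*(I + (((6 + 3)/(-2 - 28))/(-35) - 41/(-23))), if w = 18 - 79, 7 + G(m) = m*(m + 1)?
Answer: -3336417/1150 ≈ -2901.2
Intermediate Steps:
G(m) = -7 + m*(1 + m) (G(m) = -7 + m*(m + 1) = -7 + m*(1 + m))
w = -61
I = -61
G(-8)*(I + (((6 + 3)/(-2 - 28))/(-35) - 41/(-23))) = (-7 - 8 + (-8)²)*(-61 + (((6 + 3)/(-2 - 28))/(-35) - 41/(-23))) = (-7 - 8 + 64)*(-61 + ((9/(-30))*(-1/35) - 41*(-1/23))) = 49*(-61 + ((9*(-1/30))*(-1/35) + 41/23)) = 49*(-61 + (-3/10*(-1/35) + 41/23)) = 49*(-61 + (3/350 + 41/23)) = 49*(-61 + 14419/8050) = 49*(-476631/8050) = -3336417/1150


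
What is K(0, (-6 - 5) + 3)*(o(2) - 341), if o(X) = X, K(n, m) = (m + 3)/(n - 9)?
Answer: -565/3 ≈ -188.33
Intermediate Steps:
K(n, m) = (3 + m)/(-9 + n)
K(0, (-6 - 5) + 3)*(o(2) - 341) = ((3 + ((-6 - 5) + 3))/(-9 + 0))*(2 - 341) = ((3 + (-11 + 3))/(-9))*(-339) = -(3 - 8)/9*(-339) = -⅑*(-5)*(-339) = (5/9)*(-339) = -565/3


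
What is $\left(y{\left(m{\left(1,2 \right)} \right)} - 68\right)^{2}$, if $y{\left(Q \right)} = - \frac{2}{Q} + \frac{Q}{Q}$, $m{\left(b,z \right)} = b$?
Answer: $4761$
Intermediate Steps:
$y{\left(Q \right)} = 1 - \frac{2}{Q}$ ($y{\left(Q \right)} = - \frac{2}{Q} + 1 = 1 - \frac{2}{Q}$)
$\left(y{\left(m{\left(1,2 \right)} \right)} - 68\right)^{2} = \left(\frac{-2 + 1}{1} - 68\right)^{2} = \left(1 \left(-1\right) - 68\right)^{2} = \left(-1 - 68\right)^{2} = \left(-69\right)^{2} = 4761$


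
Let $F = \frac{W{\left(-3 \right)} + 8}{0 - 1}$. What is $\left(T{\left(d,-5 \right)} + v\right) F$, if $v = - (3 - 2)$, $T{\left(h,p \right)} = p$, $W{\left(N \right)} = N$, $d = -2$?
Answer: $30$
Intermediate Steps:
$F = -5$ ($F = \frac{-3 + 8}{0 - 1} = \frac{5}{-1} = 5 \left(-1\right) = -5$)
$v = -1$ ($v = \left(-1\right) 1 = -1$)
$\left(T{\left(d,-5 \right)} + v\right) F = \left(-5 - 1\right) \left(-5\right) = \left(-6\right) \left(-5\right) = 30$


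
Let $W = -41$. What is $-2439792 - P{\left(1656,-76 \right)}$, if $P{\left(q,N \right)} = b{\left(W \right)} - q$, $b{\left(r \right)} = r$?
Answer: $-2438095$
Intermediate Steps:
$P{\left(q,N \right)} = -41 - q$
$-2439792 - P{\left(1656,-76 \right)} = -2439792 - \left(-41 - 1656\right) = -2439792 - -1697 = -2439792 + 1697 = -2438095$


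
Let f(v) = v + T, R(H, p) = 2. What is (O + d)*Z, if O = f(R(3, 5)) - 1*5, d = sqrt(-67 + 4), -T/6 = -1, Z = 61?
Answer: 183 + 183*I*sqrt(7) ≈ 183.0 + 484.17*I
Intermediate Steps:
T = 6 (T = -6*(-1) = 6)
d = 3*I*sqrt(7) (d = sqrt(-63) = 3*I*sqrt(7) ≈ 7.9373*I)
f(v) = 6 + v (f(v) = v + 6 = 6 + v)
O = 3 (O = (6 + 2) - 1*5 = 8 - 5 = 3)
(O + d)*Z = (3 + 3*I*sqrt(7))*61 = 183 + 183*I*sqrt(7)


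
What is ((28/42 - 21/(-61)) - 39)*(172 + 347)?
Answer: -1202696/61 ≈ -19716.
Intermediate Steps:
((28/42 - 21/(-61)) - 39)*(172 + 347) = ((28*(1/42) - 21*(-1/61)) - 39)*519 = ((⅔ + 21/61) - 39)*519 = (185/183 - 39)*519 = -6952/183*519 = -1202696/61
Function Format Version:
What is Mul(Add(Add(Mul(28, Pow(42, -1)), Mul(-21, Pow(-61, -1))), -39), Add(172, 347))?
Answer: Rational(-1202696, 61) ≈ -19716.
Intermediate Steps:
Mul(Add(Add(Mul(28, Pow(42, -1)), Mul(-21, Pow(-61, -1))), -39), Add(172, 347)) = Mul(Add(Add(Mul(28, Rational(1, 42)), Mul(-21, Rational(-1, 61))), -39), 519) = Mul(Add(Add(Rational(2, 3), Rational(21, 61)), -39), 519) = Mul(Add(Rational(185, 183), -39), 519) = Mul(Rational(-6952, 183), 519) = Rational(-1202696, 61)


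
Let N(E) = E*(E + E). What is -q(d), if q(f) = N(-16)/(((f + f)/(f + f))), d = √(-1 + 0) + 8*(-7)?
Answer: -512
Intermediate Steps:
N(E) = 2*E² (N(E) = E*(2*E) = 2*E²)
d = -56 + I (d = √(-1) - 56 = I - 56 = -56 + I ≈ -56.0 + 1.0*I)
q(f) = 512 (q(f) = (2*(-16)²)/(((f + f)/(f + f))) = (2*256)/(((2*f)/((2*f)))) = 512/(((2*f)*(1/(2*f)))) = 512/1 = 512*1 = 512)
-q(d) = -1*512 = -512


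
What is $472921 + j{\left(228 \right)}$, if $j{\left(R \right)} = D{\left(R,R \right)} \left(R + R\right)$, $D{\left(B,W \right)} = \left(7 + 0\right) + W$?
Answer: $580081$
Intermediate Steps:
$D{\left(B,W \right)} = 7 + W$
$j{\left(R \right)} = 2 R \left(7 + R\right)$ ($j{\left(R \right)} = \left(7 + R\right) \left(R + R\right) = \left(7 + R\right) 2 R = 2 R \left(7 + R\right)$)
$472921 + j{\left(228 \right)} = 472921 + 2 \cdot 228 \left(7 + 228\right) = 472921 + 2 \cdot 228 \cdot 235 = 472921 + 107160 = 580081$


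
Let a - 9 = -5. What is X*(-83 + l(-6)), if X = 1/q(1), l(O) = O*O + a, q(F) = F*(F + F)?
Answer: -43/2 ≈ -21.500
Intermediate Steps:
a = 4 (a = 9 - 5 = 4)
q(F) = 2*F² (q(F) = F*(2*F) = 2*F²)
l(O) = 4 + O² (l(O) = O*O + 4 = O² + 4 = 4 + O²)
X = ½ (X = 1/(2*1²) = 1/(2*1) = 1/2 = ½ ≈ 0.50000)
X*(-83 + l(-6)) = (-83 + (4 + (-6)²))/2 = (-83 + (4 + 36))/2 = (-83 + 40)/2 = (½)*(-43) = -43/2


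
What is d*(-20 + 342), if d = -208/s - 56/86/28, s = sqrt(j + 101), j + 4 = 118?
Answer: -322/43 - 66976*sqrt(215)/215 ≈ -4575.2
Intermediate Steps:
j = 114 (j = -4 + 118 = 114)
s = sqrt(215) (s = sqrt(114 + 101) = sqrt(215) ≈ 14.663)
d = -1/43 - 208*sqrt(215)/215 (d = -208*sqrt(215)/215 - 56/86/28 = -208*sqrt(215)/215 - 56*1/86*(1/28) = -208*sqrt(215)/215 - 28/43*1/28 = -208*sqrt(215)/215 - 1/43 = -1/43 - 208*sqrt(215)/215 ≈ -14.209)
d*(-20 + 342) = (-1/43 - 208*sqrt(215)/215)*(-20 + 342) = (-1/43 - 208*sqrt(215)/215)*322 = -322/43 - 66976*sqrt(215)/215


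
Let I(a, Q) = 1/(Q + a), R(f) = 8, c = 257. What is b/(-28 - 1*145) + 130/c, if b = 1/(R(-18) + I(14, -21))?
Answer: 1235151/2445355 ≈ 0.50510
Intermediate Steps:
b = 7/55 (b = 1/(8 + 1/(-21 + 14)) = 1/(8 + 1/(-7)) = 1/(8 - ⅐) = 1/(55/7) = 7/55 ≈ 0.12727)
b/(-28 - 1*145) + 130/c = 7/(55*(-28 - 1*145)) + 130/257 = 7/(55*(-28 - 145)) + 130*(1/257) = (7/55)/(-173) + 130/257 = (7/55)*(-1/173) + 130/257 = -7/9515 + 130/257 = 1235151/2445355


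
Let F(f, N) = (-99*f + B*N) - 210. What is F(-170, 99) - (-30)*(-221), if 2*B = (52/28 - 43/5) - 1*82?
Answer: 195903/35 ≈ 5597.2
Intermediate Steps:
B = -1553/35 (B = ((52/28 - 43/5) - 1*82)/2 = ((52*(1/28) - 43*⅕) - 82)/2 = ((13/7 - 43/5) - 82)/2 = (-236/35 - 82)/2 = (½)*(-3106/35) = -1553/35 ≈ -44.371)
F(f, N) = -210 - 99*f - 1553*N/35 (F(f, N) = (-99*f - 1553*N/35) - 210 = -210 - 99*f - 1553*N/35)
F(-170, 99) - (-30)*(-221) = (-210 - 99*(-170) - 1553/35*99) - (-30)*(-221) = (-210 + 16830 - 153747/35) - 1*6630 = 427953/35 - 6630 = 195903/35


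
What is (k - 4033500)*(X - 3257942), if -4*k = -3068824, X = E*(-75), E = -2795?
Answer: 9956699527198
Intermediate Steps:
X = 209625 (X = -2795*(-75) = 209625)
k = 767206 (k = -¼*(-3068824) = 767206)
(k - 4033500)*(X - 3257942) = (767206 - 4033500)*(209625 - 3257942) = -3266294*(-3048317) = 9956699527198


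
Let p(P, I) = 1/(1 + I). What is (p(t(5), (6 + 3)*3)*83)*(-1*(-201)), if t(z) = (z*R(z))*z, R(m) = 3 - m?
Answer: 16683/28 ≈ 595.82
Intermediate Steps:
t(z) = z²*(3 - z) (t(z) = (z*(3 - z))*z = z²*(3 - z))
(p(t(5), (6 + 3)*3)*83)*(-1*(-201)) = (83/(1 + (6 + 3)*3))*(-1*(-201)) = (83/(1 + 9*3))*201 = (83/(1 + 27))*201 = (83/28)*201 = 16683/28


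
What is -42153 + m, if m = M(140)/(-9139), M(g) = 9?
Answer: -385236276/9139 ≈ -42153.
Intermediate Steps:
m = -9/9139 (m = 9/(-9139) = 9*(-1/9139) = -9/9139 ≈ -0.00098479)
-42153 + m = -42153 - 9/9139 = -385236276/9139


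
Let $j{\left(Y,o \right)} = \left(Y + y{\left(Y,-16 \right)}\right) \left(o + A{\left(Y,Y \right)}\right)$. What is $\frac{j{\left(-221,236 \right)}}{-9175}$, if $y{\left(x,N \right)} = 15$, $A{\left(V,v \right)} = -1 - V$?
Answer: $\frac{93936}{9175} \approx 10.238$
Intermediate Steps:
$j{\left(Y,o \right)} = \left(15 + Y\right) \left(-1 + o - Y\right)$ ($j{\left(Y,o \right)} = \left(Y + 15\right) \left(o - \left(1 + Y\right)\right) = \left(15 + Y\right) \left(-1 + o - Y\right)$)
$\frac{j{\left(-221,236 \right)}}{-9175} = \frac{-15 - \left(-221\right)^{2} - -3536 + 15 \cdot 236 - 52156}{-9175} = \left(-15 - 48841 + 3536 + 3540 - 52156\right) \left(- \frac{1}{9175}\right) = \left(-93936\right) \left(- \frac{1}{9175}\right) = \frac{93936}{9175}$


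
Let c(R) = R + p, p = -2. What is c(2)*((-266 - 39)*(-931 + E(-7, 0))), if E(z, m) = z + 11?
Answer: 0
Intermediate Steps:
E(z, m) = 11 + z
c(R) = -2 + R (c(R) = R - 2 = -2 + R)
c(2)*((-266 - 39)*(-931 + E(-7, 0))) = (-2 + 2)*((-266 - 39)*(-931 + (11 - 7))) = 0*(-305*(-931 + 4)) = 0*(-305*(-927)) = 0*282735 = 0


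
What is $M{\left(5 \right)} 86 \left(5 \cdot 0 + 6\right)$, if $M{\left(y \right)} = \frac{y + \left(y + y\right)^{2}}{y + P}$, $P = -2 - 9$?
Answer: $-9030$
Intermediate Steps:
$P = -11$ ($P = -2 - 9 = -11$)
$M{\left(y \right)} = \frac{y + 4 y^{2}}{-11 + y}$ ($M{\left(y \right)} = \frac{y + \left(y + y\right)^{2}}{y - 11} = \frac{y + \left(2 y\right)^{2}}{-11 + y} = \frac{y + 4 y^{2}}{-11 + y}$)
$M{\left(5 \right)} 86 \left(5 \cdot 0 + 6\right) = \frac{5 \left(1 + 4 \cdot 5\right)}{-11 + 5} \cdot 86 \left(5 \cdot 0 + 6\right) = \frac{5 \left(1 + 20\right)}{-6} \cdot 86 \left(0 + 6\right) = 5 \left(- \frac{1}{6}\right) 21 \cdot 86 \cdot 6 = \left(- \frac{35}{2}\right) 86 \cdot 6 = \left(-1505\right) 6 = -9030$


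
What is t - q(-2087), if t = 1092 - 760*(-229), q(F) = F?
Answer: 177219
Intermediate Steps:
t = 175132 (t = 1092 + 174040 = 175132)
t - q(-2087) = 175132 - 1*(-2087) = 175132 + 2087 = 177219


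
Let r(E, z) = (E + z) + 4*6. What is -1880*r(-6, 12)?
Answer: -56400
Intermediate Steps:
r(E, z) = 24 + E + z (r(E, z) = (E + z) + 24 = 24 + E + z)
-1880*r(-6, 12) = -1880*(24 - 6 + 12) = -1880*30 = -56400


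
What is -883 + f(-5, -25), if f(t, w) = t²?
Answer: -858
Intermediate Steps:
-883 + f(-5, -25) = -883 + (-5)² = -883 + 25 = -858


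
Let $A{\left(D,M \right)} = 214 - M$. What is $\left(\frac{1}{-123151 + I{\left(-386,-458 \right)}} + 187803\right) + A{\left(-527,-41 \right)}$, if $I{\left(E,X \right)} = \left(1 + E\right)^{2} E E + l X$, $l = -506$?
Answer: $\frac{4153268583396427}{22085040697} \approx 1.8806 \cdot 10^{5}$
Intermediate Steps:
$I{\left(E,X \right)} = - 506 X + E^{2} \left(1 + E\right)^{2}$ ($I{\left(E,X \right)} = \left(1 + E\right)^{2} E E - 506 X = E \left(1 + E\right)^{2} E - 506 X = E^{2} \left(1 + E\right)^{2} - 506 X = - 506 X + E^{2} \left(1 + E\right)^{2}$)
$\left(\frac{1}{-123151 + I{\left(-386,-458 \right)}} + 187803\right) + A{\left(-527,-41 \right)} = \left(\frac{1}{-123151 - \left(-231748 - \left(-386\right)^{2} \left(1 - 386\right)^{2}\right)} + 187803\right) + \left(214 - -41\right) = \left(\frac{1}{-123151 + \left(231748 + 148996 \left(-385\right)^{2}\right)} + 187803\right) + \left(214 + 41\right) = \left(\frac{1}{-123151 + \left(231748 + 148996 \cdot 148225\right)} + 187803\right) + 255 = \left(\frac{1}{-123151 + \left(231748 + 22084932100\right)} + 187803\right) + 255 = \left(\frac{1}{-123151 + 22085163848} + 187803\right) + 255 = \left(\frac{1}{22085040697} + 187803\right) + 255 = \frac{4147636898018692}{22085040697} + 255 = \frac{4153268583396427}{22085040697}$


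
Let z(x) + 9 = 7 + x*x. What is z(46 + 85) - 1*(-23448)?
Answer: 40607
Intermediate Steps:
z(x) = -2 + x**2 (z(x) = -9 + (7 + x*x) = -9 + (7 + x**2) = -2 + x**2)
z(46 + 85) - 1*(-23448) = (-2 + (46 + 85)**2) - 1*(-23448) = (-2 + 131**2) + 23448 = (-2 + 17161) + 23448 = 17159 + 23448 = 40607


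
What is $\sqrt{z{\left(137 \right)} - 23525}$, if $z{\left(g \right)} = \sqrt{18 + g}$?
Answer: $\sqrt{-23525 + \sqrt{155}} \approx 153.34 i$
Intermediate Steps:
$\sqrt{z{\left(137 \right)} - 23525} = \sqrt{\sqrt{18 + 137} - 23525} = \sqrt{\sqrt{155} - 23525} = \sqrt{-23525 + \sqrt{155}}$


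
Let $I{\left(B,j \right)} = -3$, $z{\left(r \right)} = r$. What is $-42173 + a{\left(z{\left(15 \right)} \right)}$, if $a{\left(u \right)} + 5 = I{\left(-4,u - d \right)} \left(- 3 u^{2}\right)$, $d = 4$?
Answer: $-40153$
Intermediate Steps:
$a{\left(u \right)} = -5 + 9 u^{2}$ ($a{\left(u \right)} = -5 - 3 \left(- 3 u^{2}\right) = -5 + 9 u^{2}$)
$-42173 + a{\left(z{\left(15 \right)} \right)} = -42173 - \left(5 - 9 \cdot 15^{2}\right) = -42173 + \left(-5 + 9 \cdot 225\right) = -42173 + \left(-5 + 2025\right) = -42173 + 2020 = -40153$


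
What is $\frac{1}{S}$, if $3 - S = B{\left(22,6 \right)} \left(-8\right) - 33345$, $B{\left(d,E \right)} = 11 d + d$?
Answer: $\frac{1}{35460} \approx 2.8201 \cdot 10^{-5}$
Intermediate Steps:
$B{\left(d,E \right)} = 12 d$
$S = 35460$ ($S = 3 - \left(12 \cdot 22 \left(-8\right) - 33345\right) = 3 - \left(264 \left(-8\right) - 33345\right) = 3 - \left(-2112 - 33345\right) = 3 - -35457 = 3 + 35457 = 35460$)
$\frac{1}{S} = \frac{1}{35460}$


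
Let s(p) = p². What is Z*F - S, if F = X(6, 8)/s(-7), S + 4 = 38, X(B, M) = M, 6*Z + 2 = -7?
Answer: -1678/49 ≈ -34.245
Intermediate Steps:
Z = -3/2 (Z = -⅓ + (⅙)*(-7) = -⅓ - 7/6 = -3/2 ≈ -1.5000)
S = 34 (S = -4 + 38 = 34)
F = 8/49 (F = 8/((-7)²) = 8/49 ≈ 0.16327)
Z*F - S = -3/2*8/49 - 1*34 = -12/49 - 34 = -1678/49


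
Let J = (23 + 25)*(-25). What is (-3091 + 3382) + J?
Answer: -909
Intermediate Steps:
J = -1200 (J = 48*(-25) = -1200)
(-3091 + 3382) + J = (-3091 + 3382) - 1200 = 291 - 1200 = -909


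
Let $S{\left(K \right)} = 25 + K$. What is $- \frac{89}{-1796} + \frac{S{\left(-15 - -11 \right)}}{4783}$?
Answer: $\frac{463403}{8590268} \approx 0.053945$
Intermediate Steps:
$- \frac{89}{-1796} + \frac{S{\left(-15 - -11 \right)}}{4783} = - \frac{89}{-1796} + \frac{25 - 4}{4783} = \left(-89\right) \left(- \frac{1}{1796}\right) + \left(25 + \left(-15 + 11\right)\right) \frac{1}{4783} = \frac{89}{1796} + \left(25 - 4\right) \frac{1}{4783} = \frac{89}{1796} + 21 \cdot \frac{1}{4783} = \frac{89}{1796} + \frac{21}{4783} = \frac{463403}{8590268}$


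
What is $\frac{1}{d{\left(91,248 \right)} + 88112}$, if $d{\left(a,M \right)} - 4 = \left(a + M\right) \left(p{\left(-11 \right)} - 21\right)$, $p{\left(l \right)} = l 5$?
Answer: $\frac{1}{62352} \approx 1.6038 \cdot 10^{-5}$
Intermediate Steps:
$p{\left(l \right)} = 5 l$
$d{\left(a,M \right)} = 4 - 76 M - 76 a$ ($d{\left(a,M \right)} = 4 + \left(a + M\right) \left(5 \left(-11\right) - 21\right) = 4 + \left(M + a\right) \left(-55 - 21\right) = 4 + \left(M + a\right) \left(-76\right) = 4 - \left(76 M + 76 a\right) = 4 - 76 M - 76 a$)
$\frac{1}{d{\left(91,248 \right)} + 88112} = \frac{1}{\left(4 - 18848 - 6916\right) + 88112} = \frac{1}{-25760 + 88112} = \frac{1}{62352}$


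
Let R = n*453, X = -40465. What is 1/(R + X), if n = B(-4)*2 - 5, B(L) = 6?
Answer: -1/37294 ≈ -2.6814e-5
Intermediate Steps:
n = 7 (n = 6*2 - 5 = 12 - 5 = 7)
R = 3171 (R = 7*453 = 3171)
1/(R + X) = 1/(3171 - 40465) = 1/(-37294) = -1/37294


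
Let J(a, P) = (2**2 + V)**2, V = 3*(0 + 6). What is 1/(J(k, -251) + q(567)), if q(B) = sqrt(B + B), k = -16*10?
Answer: 242/116561 - 9*sqrt(14)/233122 ≈ 0.0019317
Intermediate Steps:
V = 18 (V = 3*6 = 18)
k = -160
q(B) = sqrt(2)*sqrt(B) (q(B) = sqrt(2*B) = sqrt(2)*sqrt(B))
J(a, P) = 484 (J(a, P) = (2**2 + 18)**2 = (4 + 18)**2 = 22**2 = 484)
1/(J(k, -251) + q(567)) = 1/(484 + sqrt(2)*sqrt(567)) = 1/(484 + sqrt(2)*(9*sqrt(7))) = 1/(484 + 9*sqrt(14))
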